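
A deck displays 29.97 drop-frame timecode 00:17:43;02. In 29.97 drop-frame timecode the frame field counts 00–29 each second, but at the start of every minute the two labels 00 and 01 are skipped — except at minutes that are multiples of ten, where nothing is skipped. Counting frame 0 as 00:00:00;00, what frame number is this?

31860

As if non-drop at 30 labels/s: (0 × 3600 + 17 × 60 + 43) × 30 + 2 = 31892.
Minute boundaries passed: 17; those not divisible by 10: 17 − 1 = 16; dropped labels = 2 × 16 = 32.
Actual frame index = 31892 − 32 = 31860.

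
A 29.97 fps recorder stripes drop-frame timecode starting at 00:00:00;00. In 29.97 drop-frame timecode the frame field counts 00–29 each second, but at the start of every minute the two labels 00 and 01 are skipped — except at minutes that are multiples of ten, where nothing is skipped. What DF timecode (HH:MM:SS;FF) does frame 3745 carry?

00:02:04;29

Ten DF minutes hold 17982 frames, so frame 3745 lies in block 0 (frames 0–17981) with 3745 frames into that block.
The block's first minute is 1800 frames and the rest 1798 each; 3745 frames reaches minute 2, so 0 × 18 + 2 × 2 = 4 labels have been skipped so far.
Adding those back, label number 3745 + 4 = 3749 at 30 labels/s is 124 s + 29 f = 0 h 2 min 4 s frame 29, i.e. 00:02:04;29.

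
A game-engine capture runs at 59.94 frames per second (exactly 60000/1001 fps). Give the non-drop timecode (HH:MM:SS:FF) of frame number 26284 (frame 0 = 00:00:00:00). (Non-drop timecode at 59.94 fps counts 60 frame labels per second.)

00:07:18:04

26284 ÷ 60 = 438 full seconds, remainder 4 frames.
438 s = 0 h 7 min 18 s.
Timecode: 00:07:18:04.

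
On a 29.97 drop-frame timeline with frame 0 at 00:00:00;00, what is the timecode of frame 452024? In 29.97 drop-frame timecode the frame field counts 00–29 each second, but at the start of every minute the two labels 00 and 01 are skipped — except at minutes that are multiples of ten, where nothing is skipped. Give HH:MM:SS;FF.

Each 10-minute DF block holds 10 × 60 × 30 − 9 × 2 = 17982 frames. 452024 ÷ 17982 → 25 full blocks, remainder 2474.
Within the partial block the first minute is 1800 frames and each further minute 1798, so 1 further minute boundary passed. Total skipped labels = 18 × 25 + 2 × 1 = 452.
Non-drop label index = 452024 + 452 = 452476; at 30 labels/s that is 04:11:22:16, i.e. DF 04:11:22;16.

04:11:22;16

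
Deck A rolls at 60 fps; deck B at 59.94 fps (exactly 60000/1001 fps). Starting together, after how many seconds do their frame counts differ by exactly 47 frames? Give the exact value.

47047/60 seconds

The gap grows by |60000/1001 − 60| = 60/1001 frames per second.
Time for a 47-frame gap: 47 ÷ (60/1001) = 47047/60 s.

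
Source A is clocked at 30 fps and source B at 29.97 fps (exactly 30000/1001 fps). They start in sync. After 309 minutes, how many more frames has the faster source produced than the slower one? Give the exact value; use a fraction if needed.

309 min = 18540 s.
A emits 30 × 18540 = 556200 frames; B emits 30000/1001 × 18540 = 556200000/1001.
Difference = 556200/1001 frames (≈ 555.6444); B is behind A.

556200/1001 frames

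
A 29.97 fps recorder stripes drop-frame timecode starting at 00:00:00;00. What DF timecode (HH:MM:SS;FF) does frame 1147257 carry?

10:38:00;07

Ten DF minutes hold 17982 frames, so frame 1147257 lies in block 63 (frames 1132866–1150847) with 14391 frames into that block.
The block's first minute is 1800 frames and the rest 1798 each; 14391 frames reaches minute 8, so 63 × 18 + 8 × 2 = 1150 labels have been skipped so far.
Adding those back, label number 1147257 + 1150 = 1148407 at 30 labels/s is 38280 s + 7 f = 10 h 38 min 0 s frame 7, i.e. 10:38:00;07.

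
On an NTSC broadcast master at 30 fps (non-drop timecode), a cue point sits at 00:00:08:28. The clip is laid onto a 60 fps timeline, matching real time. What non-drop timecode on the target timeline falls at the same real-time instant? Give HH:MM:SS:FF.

00:00:08:56

Source frame index: (0×3600 + 0×60 + 8) × 30 + 28 = 268.
Real time: 268 / (30) = 134/15 s.
Target frame: (134/15) × (60) = 536.
At 60 labels/s: frame 536 → 00:00:08:56.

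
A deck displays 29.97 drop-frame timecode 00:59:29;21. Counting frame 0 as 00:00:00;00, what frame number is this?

106983

As if non-drop at 30 labels/s: (0 × 3600 + 59 × 60 + 29) × 30 + 21 = 107091.
Minute boundaries passed: 59; those not divisible by 10: 59 − 5 = 54; dropped labels = 2 × 54 = 108.
Actual frame index = 107091 − 108 = 106983.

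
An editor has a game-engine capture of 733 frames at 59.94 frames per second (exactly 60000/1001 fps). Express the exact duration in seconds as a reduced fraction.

Running time = 733 ÷ (60000/1001) = 733 × 1001/60000 = 733733/60000 s.

733733/60000 seconds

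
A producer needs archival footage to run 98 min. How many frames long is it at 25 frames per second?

147000 frames

98 min = 5880 s.
Frames = 5880 × 25 = 147000.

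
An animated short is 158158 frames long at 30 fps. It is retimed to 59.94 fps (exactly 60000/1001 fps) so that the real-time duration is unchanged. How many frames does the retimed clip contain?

316000 frames

Target frames = source frames × (target rate / source rate) = 158158 × (60000/1001)/(30) = 158158 × 2000/1001 = 316000.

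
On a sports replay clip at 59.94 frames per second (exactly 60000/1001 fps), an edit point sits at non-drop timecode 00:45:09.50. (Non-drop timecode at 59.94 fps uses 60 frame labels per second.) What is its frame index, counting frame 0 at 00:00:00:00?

Total seconds to the label: (0 × 3600 + 45 × 60 + 9) = 2709.
Frame index = 2709 × 60 + 50 = 162590.

frame 162590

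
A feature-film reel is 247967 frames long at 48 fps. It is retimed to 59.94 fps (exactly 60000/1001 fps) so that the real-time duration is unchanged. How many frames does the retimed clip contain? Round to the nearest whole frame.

309649 frames

Frames at target rate = 247967 × (60000/1001) / (48) = 309958750/1001 ≈ 309649.101.
Nearest whole frame: 309649.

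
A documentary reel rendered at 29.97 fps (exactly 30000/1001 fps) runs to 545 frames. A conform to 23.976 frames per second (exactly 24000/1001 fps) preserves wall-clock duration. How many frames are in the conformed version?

436 frames

Target frames = source frames × (target rate / source rate) = 545 × (24000/1001)/(30000/1001) = 545 × 4/5 = 436.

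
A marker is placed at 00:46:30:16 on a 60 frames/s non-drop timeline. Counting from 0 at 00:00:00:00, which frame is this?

Total seconds to the label: (0 × 3600 + 46 × 60 + 30) = 2790.
Frame index = 2790 × 60 + 16 = 167416.

frame 167416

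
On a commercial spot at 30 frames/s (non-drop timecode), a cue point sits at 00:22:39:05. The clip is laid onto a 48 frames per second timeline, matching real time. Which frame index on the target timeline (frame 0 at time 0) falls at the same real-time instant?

frame 65240

Source frame index: (0×3600 + 22×60 + 39) × 30 + 5 = 40775.
Real time: 40775 / (30) = 8155/6 s.
Target frame: (8155/6) × (48) = 65240.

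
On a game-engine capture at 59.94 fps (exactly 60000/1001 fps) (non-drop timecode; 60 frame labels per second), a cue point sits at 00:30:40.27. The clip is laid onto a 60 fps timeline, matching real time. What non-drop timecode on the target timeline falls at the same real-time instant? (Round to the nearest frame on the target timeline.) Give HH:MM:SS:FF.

Source frame index: (0×3600 + 30×60 + 40) × 60 + 27 = 110427.
Real time: 110427 / (60000/1001) = 36845809/20000 s.
Target frame: (36845809/20000) × (60) = 110537427/1000 ≈ 110537.427 → 110537.
At 60 labels/s: frame 110537 → 00:30:42:17.

00:30:42:17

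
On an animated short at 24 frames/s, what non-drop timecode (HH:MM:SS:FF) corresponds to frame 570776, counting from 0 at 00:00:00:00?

570776 ÷ 24 = 23782 full seconds, remainder 8 frames.
23782 s = 6 h 36 min 22 s.
Timecode: 06:36:22:08.

06:36:22:08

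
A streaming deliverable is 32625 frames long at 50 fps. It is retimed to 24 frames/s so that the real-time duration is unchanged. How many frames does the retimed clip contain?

Target frames = source frames × (target rate / source rate) = 32625 × (24)/(50) = 32625 × 12/25 = 15660.

15660 frames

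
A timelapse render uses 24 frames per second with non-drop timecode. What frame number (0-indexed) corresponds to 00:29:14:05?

Total seconds to the label: (0 × 3600 + 29 × 60 + 14) = 1754.
Frame index = 1754 × 24 + 5 = 42101.

frame 42101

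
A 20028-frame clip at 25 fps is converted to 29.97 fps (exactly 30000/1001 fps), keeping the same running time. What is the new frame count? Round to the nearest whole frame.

24010 frames

Frames at target rate = 20028 × (30000/1001) / (25) = 24033600/1001 ≈ 24009.590.
Nearest whole frame: 24010.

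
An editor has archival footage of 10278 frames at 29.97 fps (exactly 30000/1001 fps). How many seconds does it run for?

342.9426 seconds

Running time = 10278 / (30000/1001) = 342.9426 s.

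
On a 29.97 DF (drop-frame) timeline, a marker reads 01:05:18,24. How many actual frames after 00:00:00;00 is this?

Complete 10-minute blocks: 6, each 17982 frames → 107892.
Remaining 5 whole minutes in the current block: 1800 + 4 × 1798 = 8992 frames.
Within the current minute: 18 × 30 + 24 − 2 = 562 (labels ;00/;01 skipped at this minute). Total = 107892 + 8992 + 562 = 117446.

117446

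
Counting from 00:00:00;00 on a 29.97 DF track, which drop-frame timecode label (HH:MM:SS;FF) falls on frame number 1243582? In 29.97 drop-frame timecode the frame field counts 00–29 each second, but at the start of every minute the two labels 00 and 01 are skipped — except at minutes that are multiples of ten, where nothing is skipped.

11:31:34;06

Each 10-minute DF block holds 10 × 60 × 30 − 9 × 2 = 17982 frames. 1243582 ÷ 17982 → 69 full blocks, remainder 2824.
Within the partial block the first minute is 1800 frames and each further minute 1798, so 1 further minute boundary passed. Total skipped labels = 18 × 69 + 2 × 1 = 1244.
Non-drop label index = 1243582 + 1244 = 1244826; at 30 labels/s that is 11:31:34:06, i.e. DF 11:31:34;06.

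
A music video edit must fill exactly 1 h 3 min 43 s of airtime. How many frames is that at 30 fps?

1 h 3 min 43 s = 3823 s.
Frames = 3823 × 30 = 114690.

114690 frames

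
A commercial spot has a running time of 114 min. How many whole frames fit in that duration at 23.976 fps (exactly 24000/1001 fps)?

163996 frames

114 min = 6840 s.
Frames = 6840 × 24000/1001 = 164160000/1001 ≈ 163996.0040.
Complete frames: 163996.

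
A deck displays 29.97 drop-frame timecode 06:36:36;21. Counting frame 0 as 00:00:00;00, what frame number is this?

713187

Complete 10-minute blocks: 39, each 17982 frames → 701298.
Remaining 6 whole minutes in the current block: 1800 + 5 × 1798 = 10790 frames.
Within the current minute: 36 × 30 + 21 − 2 = 1099 (labels ;00/;01 skipped at this minute). Total = 701298 + 10790 + 1099 = 713187.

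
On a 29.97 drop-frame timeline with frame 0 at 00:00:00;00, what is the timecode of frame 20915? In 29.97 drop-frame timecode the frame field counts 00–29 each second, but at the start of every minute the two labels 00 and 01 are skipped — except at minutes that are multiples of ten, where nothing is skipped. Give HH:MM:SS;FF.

00:11:37;25

Each 10-minute DF block holds 10 × 60 × 30 − 9 × 2 = 17982 frames. 20915 ÷ 17982 → 1 full block, remainder 2933.
Within the partial block the first minute is 1800 frames and each further minute 1798, so 1 further minute boundary passed. Total skipped labels = 18 × 1 + 2 × 1 = 20.
Non-drop label index = 20915 + 20 = 20935; at 30 labels/s that is 00:11:37:25, i.e. DF 00:11:37;25.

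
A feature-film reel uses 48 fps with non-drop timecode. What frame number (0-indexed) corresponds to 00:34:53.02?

Total seconds to the label: (0 × 3600 + 34 × 60 + 53) = 2093.
Frame index = 2093 × 48 + 2 = 100466.

100466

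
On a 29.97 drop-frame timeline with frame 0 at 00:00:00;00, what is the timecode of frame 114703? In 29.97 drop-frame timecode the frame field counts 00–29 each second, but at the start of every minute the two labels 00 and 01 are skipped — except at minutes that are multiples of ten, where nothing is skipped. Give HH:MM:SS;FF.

01:03:47;07

Each 10-minute DF block holds 10 × 60 × 30 − 9 × 2 = 17982 frames. 114703 ÷ 17982 → 6 full blocks, remainder 6811.
Within the partial block the first minute is 1800 frames and each further minute 1798, so 3 further minute boundaries passed. Total skipped labels = 18 × 6 + 2 × 3 = 114.
Non-drop label index = 114703 + 114 = 114817; at 30 labels/s that is 01:03:47:07, i.e. DF 01:03:47;07.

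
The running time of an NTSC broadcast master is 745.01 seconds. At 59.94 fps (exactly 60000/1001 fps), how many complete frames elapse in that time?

Frames = 745.01 × 60000/1001 = 6385800/143 ≈ 44655.9441.
Complete frames: 44655.

44655 frames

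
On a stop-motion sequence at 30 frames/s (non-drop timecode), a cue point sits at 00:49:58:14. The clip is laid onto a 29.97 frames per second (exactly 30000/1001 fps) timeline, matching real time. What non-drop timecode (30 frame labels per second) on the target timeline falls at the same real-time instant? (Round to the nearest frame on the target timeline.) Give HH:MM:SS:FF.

Source frame index: (0×3600 + 49×60 + 58) × 30 + 14 = 89954.
Real time: 89954 / (30) = 44977/15 s.
Target frame: (44977/15) × (30000/1001) = 89954000/1001 ≈ 89864.136 → 89864.
At 30 labels/s: frame 89864 → 00:49:55:14.

00:49:55:14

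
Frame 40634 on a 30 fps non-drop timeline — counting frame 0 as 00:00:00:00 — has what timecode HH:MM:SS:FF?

40634 ÷ 30 = 1354 full seconds, remainder 14 frames.
1354 s = 0 h 22 min 34 s.
Timecode: 00:22:34:14.

00:22:34:14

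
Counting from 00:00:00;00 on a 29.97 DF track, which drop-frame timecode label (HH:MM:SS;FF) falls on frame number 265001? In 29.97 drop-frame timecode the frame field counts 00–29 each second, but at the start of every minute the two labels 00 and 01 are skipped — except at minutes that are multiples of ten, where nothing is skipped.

02:27:22;07

Each 10-minute DF block holds 10 × 60 × 30 − 9 × 2 = 17982 frames. 265001 ÷ 17982 → 14 full blocks, remainder 13253.
Within the partial block the first minute is 1800 frames and each further minute 1798, so 7 further minute boundaries passed. Total skipped labels = 18 × 14 + 2 × 7 = 266.
Non-drop label index = 265001 + 266 = 265267; at 30 labels/s that is 02:27:22:07, i.e. DF 02:27:22;07.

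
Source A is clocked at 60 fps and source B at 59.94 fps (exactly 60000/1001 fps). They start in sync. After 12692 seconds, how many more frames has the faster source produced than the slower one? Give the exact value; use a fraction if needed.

A emits 60 × 12692 = 761520 frames; B emits 60000/1001 × 12692 = 761520000/1001.
Difference = 761520/1001 frames (≈ 760.7592); B is behind A.

761520/1001 frames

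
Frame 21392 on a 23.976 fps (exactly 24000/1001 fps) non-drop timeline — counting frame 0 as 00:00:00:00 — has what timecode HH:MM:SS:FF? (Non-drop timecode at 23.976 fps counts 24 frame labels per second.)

21392 ÷ 24 = 891 full seconds, remainder 8 frames.
891 s = 0 h 14 min 51 s.
Timecode: 00:14:51:08.

00:14:51:08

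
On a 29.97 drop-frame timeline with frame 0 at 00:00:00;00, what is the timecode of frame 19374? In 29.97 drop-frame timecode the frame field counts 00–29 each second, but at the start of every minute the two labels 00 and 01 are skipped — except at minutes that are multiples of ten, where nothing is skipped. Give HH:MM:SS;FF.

00:10:46;12

Each 10-minute DF block holds 10 × 60 × 30 − 9 × 2 = 17982 frames. 19374 ÷ 17982 → 1 full block, remainder 1392.
Within the partial block the first minute is 1800 frames and each further minute 1798, so 0 further minute boundaries passed. Total skipped labels = 18 × 1 + 2 × 0 = 18.
Non-drop label index = 19374 + 18 = 19392; at 30 labels/s that is 00:10:46:12, i.e. DF 00:10:46;12.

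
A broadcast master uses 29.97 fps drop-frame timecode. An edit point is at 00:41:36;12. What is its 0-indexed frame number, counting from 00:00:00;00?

74818

Complete 10-minute blocks: 4, each 17982 frames → 71928.
Remaining 1 whole minute in the current block: 1800 + 0 × 1798 = 1800 frames.
Within the current minute: 36 × 30 + 12 − 2 = 1090 (labels ;00/;01 skipped at this minute). Total = 71928 + 1800 + 1090 = 74818.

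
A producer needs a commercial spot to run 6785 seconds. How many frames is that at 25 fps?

Frames = 6785 × 25 = 169625.

169625 frames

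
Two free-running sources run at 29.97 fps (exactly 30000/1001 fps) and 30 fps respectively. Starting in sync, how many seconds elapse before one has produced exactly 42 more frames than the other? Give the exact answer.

1401.4 seconds

The gap grows by |30 − 30000/1001| = 30/1001 frames per second.
Time for a 42-frame gap: 42 ÷ (30/1001) = 1401.4 s.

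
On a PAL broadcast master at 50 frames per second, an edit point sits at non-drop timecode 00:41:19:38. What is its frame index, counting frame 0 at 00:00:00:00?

Total seconds to the label: (0 × 3600 + 41 × 60 + 19) = 2479.
Frame index = 2479 × 50 + 38 = 123988.

123988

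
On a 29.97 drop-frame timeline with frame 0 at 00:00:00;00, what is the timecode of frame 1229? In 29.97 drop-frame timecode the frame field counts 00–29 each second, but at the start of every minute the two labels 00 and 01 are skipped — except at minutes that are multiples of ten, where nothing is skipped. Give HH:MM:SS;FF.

00:00:40;29

Each 10-minute DF block holds 10 × 60 × 30 − 9 × 2 = 17982 frames. 1229 ÷ 17982 → 0 full blocks, remainder 1229.
Within the partial block the first minute is 1800 frames and each further minute 1798, so 0 further minute boundaries passed. Total skipped labels = 18 × 0 + 2 × 0 = 0.
Non-drop label index = 1229 + 0 = 1229; at 30 labels/s that is 00:00:40:29, i.e. DF 00:00:40;29.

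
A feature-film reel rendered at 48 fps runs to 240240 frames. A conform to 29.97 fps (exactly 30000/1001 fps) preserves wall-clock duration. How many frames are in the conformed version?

Target frames = source frames × (target rate / source rate) = 240240 × (30000/1001)/(48) = 240240 × 625/1001 = 150000.

150000 frames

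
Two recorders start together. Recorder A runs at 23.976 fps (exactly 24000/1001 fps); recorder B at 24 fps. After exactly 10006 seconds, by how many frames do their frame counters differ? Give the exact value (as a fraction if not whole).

240144/1001 frames

A emits 24000/1001 × 10006 = 240144000/1001 frames; B emits 24 × 10006 = 240144.
Difference = 240144/1001 frames (≈ 239.9041); B is ahead of A.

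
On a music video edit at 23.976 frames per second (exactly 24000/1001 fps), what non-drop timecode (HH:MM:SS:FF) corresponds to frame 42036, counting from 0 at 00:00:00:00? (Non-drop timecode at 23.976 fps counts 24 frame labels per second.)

42036 ÷ 24 = 1751 full seconds, remainder 12 frames.
1751 s = 0 h 29 min 11 s.
Timecode: 00:29:11:12.

00:29:11:12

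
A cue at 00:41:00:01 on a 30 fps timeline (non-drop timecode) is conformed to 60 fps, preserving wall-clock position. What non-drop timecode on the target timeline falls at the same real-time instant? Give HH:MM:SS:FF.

00:41:00:02

Source frame index: (0×3600 + 41×60 + 0) × 30 + 1 = 73801.
Real time: 73801 / (30) = 73801/30 s.
Target frame: (73801/30) × (60) = 147602.
At 60 labels/s: frame 147602 → 00:41:00:02.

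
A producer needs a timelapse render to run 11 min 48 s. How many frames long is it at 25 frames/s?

11 min 48 s = 708 s.
Frames = 708 × 25 = 17700.

17700 frames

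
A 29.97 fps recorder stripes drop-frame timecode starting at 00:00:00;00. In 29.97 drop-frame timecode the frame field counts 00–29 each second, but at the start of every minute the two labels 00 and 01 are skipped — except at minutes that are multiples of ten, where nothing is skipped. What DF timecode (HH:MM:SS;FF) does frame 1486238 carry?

Ten DF minutes hold 17982 frames, so frame 1486238 lies in block 82 (frames 1474524–1492505) with 11714 frames into that block.
The block's first minute is 1800 frames and the rest 1798 each; 11714 frames reaches minute 6, so 82 × 18 + 6 × 2 = 1488 labels have been skipped so far.
Adding those back, label number 1486238 + 1488 = 1487726 at 30 labels/s is 49590 s + 26 f = 13 h 46 min 30 s frame 26, i.e. 13:46:30;26.

13:46:30;26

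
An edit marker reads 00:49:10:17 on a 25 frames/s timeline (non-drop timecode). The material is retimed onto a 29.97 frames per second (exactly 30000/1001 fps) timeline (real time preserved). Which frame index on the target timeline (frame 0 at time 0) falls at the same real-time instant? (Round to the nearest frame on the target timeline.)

Source frame index: (0×3600 + 49×60 + 10) × 25 + 17 = 73767.
Real time: 73767 / (25) = 73767/25 s.
Target frame: (73767/25) × (30000/1001) = 88520400/1001 ≈ 88431.968 → 88432.

frame 88432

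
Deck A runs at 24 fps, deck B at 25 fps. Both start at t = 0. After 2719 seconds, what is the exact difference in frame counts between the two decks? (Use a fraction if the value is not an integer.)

A emits 24 × 2719 = 65256 frames; B emits 25 × 2719 = 67975.
Difference = 2719 frames; B is ahead of A.

2719 frames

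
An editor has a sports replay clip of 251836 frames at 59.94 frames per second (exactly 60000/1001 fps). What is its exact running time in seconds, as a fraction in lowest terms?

Running time = 251836 ÷ (60000/1001) = 251836 × 1001/60000 = 63021959/15000 s.

63021959/15000 seconds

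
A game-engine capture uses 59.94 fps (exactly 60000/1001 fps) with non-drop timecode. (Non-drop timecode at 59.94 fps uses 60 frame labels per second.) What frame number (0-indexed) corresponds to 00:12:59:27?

Total seconds to the label: (0 × 3600 + 12 × 60 + 59) = 779.
Frame index = 779 × 60 + 27 = 46767.

frame 46767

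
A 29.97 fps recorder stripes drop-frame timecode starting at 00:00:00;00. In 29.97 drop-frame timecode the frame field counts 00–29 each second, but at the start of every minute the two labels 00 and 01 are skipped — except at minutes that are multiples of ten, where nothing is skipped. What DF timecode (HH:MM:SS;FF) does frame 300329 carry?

02:47:01;01

Ten DF minutes hold 17982 frames, so frame 300329 lies in block 16 (frames 287712–305693) with 12617 frames into that block.
The block's first minute is 1800 frames and the rest 1798 each; 12617 frames reaches minute 7, so 16 × 18 + 7 × 2 = 302 labels have been skipped so far.
Adding those back, label number 300329 + 302 = 300631 at 30 labels/s is 10021 s + 1 f = 2 h 47 min 1 s frame 1, i.e. 02:47:01;01.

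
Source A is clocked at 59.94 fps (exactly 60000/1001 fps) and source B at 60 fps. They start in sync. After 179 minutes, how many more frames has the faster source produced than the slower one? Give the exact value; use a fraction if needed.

644400/1001 frames

179 min = 10740 s.
A emits 60000/1001 × 10740 = 644400000/1001 frames; B emits 60 × 10740 = 644400.
Difference = 644400/1001 frames (≈ 643.7562); B is ahead of A.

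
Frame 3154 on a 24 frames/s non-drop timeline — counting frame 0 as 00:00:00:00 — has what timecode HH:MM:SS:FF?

3154 ÷ 24 = 131 full seconds, remainder 10 frames.
131 s = 0 h 2 min 11 s.
Timecode: 00:02:11:10.

00:02:11:10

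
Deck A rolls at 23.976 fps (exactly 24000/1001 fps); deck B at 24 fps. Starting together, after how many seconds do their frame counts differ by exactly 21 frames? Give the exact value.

875.875 seconds

The gap grows by |24 − 24000/1001| = 24/1001 frames per second.
Time for a 21-frame gap: 21 ÷ (24/1001) = 875.875 s.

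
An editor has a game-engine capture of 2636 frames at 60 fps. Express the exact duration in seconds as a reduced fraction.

Running time = 2636 ÷ (60) = 2636 × 1/60 = 659/15 s.

659/15 seconds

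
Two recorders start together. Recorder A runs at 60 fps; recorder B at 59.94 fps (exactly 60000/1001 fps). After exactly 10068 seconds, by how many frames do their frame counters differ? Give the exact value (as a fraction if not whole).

604080/1001 frames

A emits 60 × 10068 = 604080 frames; B emits 60000/1001 × 10068 = 604080000/1001.
Difference = 604080/1001 frames (≈ 603.4765); B is behind A.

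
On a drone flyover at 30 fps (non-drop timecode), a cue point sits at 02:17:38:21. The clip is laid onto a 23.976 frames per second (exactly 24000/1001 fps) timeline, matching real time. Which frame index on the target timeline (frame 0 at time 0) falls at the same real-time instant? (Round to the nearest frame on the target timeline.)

Source frame index: (2×3600 + 17×60 + 38) × 30 + 21 = 247761.
Real time: 247761 / (30) = 82587/10 s.
Target frame: (82587/10) × (24000/1001) = 198208800/1001 ≈ 198010.789 → 198011.

frame 198011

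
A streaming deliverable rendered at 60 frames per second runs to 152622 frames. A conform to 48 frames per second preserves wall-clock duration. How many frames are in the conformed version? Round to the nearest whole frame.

122098 frames

Frames at target rate = 152622 × (48) / (60) = 610488/5 ≈ 122097.600.
Nearest whole frame: 122098.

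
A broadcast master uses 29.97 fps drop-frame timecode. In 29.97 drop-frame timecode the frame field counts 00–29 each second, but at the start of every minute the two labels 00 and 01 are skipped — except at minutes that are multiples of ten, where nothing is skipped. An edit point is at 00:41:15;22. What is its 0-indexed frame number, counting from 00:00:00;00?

As if non-drop at 30 labels/s: (0 × 3600 + 41 × 60 + 15) × 30 + 22 = 74272.
Minute boundaries passed: 41; those not divisible by 10: 41 − 4 = 37; dropped labels = 2 × 37 = 74.
Actual frame index = 74272 − 74 = 74198.

74198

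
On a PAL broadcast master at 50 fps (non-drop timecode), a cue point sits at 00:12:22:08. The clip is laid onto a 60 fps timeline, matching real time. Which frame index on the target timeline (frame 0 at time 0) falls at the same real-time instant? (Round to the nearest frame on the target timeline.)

Source frame index: (0×3600 + 12×60 + 22) × 50 + 8 = 37108.
Real time: 37108 / (50) = 18554/25 s.
Target frame: (18554/25) × (60) = 222648/5 ≈ 44529.600 → 44530.

frame 44530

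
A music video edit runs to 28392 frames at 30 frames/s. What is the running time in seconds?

Running time = 28392 / (30) = 946.4 s.

946.4 seconds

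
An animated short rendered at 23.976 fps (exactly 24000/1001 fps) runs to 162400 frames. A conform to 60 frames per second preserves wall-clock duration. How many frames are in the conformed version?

Target frames = source frames × (target rate / source rate) = 162400 × (60)/(24000/1001) = 162400 × 1001/400 = 406406.

406406 frames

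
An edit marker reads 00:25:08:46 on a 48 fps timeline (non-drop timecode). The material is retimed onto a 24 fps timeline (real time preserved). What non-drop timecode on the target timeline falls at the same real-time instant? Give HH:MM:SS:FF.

00:25:08:23

Source frame index: (0×3600 + 25×60 + 8) × 48 + 46 = 72430.
Real time: 72430 / (48) = 36215/24 s.
Target frame: (36215/24) × (24) = 36215.
At 24 labels/s: frame 36215 → 00:25:08:23.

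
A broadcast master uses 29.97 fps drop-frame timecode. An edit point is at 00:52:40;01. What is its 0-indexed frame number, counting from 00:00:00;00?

Complete 10-minute blocks: 5, each 17982 frames → 89910.
Remaining 2 whole minutes in the current block: 1800 + 1 × 1798 = 3598 frames.
Within the current minute: 40 × 30 + 1 − 2 = 1199 (labels ;00/;01 skipped at this minute). Total = 89910 + 3598 + 1199 = 94707.

94707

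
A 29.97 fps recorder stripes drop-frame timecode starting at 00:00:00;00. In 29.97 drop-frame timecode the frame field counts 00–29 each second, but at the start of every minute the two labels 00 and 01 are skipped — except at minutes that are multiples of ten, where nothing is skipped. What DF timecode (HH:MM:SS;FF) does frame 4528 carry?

00:02:31;02

Each 10-minute DF block holds 10 × 60 × 30 − 9 × 2 = 17982 frames. 4528 ÷ 17982 → 0 full blocks, remainder 4528.
Within the partial block the first minute is 1800 frames and each further minute 1798, so 2 further minute boundaries passed. Total skipped labels = 18 × 0 + 2 × 2 = 4.
Non-drop label index = 4528 + 4 = 4532; at 30 labels/s that is 00:02:31:02, i.e. DF 00:02:31;02.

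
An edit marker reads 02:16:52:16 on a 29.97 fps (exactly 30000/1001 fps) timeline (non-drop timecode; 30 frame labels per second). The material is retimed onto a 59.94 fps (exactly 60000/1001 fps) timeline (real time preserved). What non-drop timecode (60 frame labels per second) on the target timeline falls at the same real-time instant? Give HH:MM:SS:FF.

02:16:52:32

Source frame index: (2×3600 + 16×60 + 52) × 30 + 16 = 246376.
Real time: 246376 / (30000/1001) = 30827797/3750 s.
Target frame: (30827797/3750) × (60000/1001) = 492752.
At 60 labels/s: frame 492752 → 02:16:52:32.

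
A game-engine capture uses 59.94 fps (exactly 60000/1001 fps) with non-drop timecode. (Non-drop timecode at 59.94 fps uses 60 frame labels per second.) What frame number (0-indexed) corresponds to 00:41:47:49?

frame 150469

Total seconds to the label: (0 × 3600 + 41 × 60 + 47) = 2507.
Frame index = 2507 × 60 + 49 = 150469.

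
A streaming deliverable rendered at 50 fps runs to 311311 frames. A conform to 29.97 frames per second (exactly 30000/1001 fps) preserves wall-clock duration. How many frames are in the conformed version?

186600 frames

Target frames = source frames × (target rate / source rate) = 311311 × (30000/1001)/(50) = 311311 × 600/1001 = 186600.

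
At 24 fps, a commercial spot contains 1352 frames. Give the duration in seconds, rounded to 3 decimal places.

Running time = 1352 × 1/24 = 169/3 s ≈ 56.333 s.

56.333 seconds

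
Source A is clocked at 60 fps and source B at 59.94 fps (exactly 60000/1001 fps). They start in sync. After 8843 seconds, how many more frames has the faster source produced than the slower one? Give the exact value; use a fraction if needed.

530580/1001 frames

A emits 60 × 8843 = 530580 frames; B emits 60000/1001 × 8843 = 530580000/1001.
Difference = 530580/1001 frames (≈ 530.0500); B is behind A.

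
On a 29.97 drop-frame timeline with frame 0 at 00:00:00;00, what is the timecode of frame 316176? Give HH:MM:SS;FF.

02:55:49;22

Each 10-minute DF block holds 10 × 60 × 30 − 9 × 2 = 17982 frames. 316176 ÷ 17982 → 17 full blocks, remainder 10482.
Within the partial block the first minute is 1800 frames and each further minute 1798, so 5 further minute boundaries passed. Total skipped labels = 18 × 17 + 2 × 5 = 316.
Non-drop label index = 316176 + 316 = 316492; at 30 labels/s that is 02:55:49:22, i.e. DF 02:55:49;22.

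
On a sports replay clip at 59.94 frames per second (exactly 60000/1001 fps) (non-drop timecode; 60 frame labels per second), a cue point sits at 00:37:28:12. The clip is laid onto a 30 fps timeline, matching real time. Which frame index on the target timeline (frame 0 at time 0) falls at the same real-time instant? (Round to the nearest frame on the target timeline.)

Source frame index: (0×3600 + 37×60 + 28) × 60 + 12 = 134892.
Real time: 134892 / (60000/1001) = 11252241/5000 s.
Target frame: (11252241/5000) × (30) = 33756723/500 ≈ 67513.446 → 67513.

frame 67513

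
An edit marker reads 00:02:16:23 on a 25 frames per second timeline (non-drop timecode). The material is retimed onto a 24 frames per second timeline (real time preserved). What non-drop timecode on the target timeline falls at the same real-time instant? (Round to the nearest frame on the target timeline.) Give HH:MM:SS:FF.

00:02:16:22

Source frame index: (0×3600 + 2×60 + 16) × 25 + 23 = 3423.
Real time: 3423 / (25) = 3423/25 s.
Target frame: (3423/25) × (24) = 82152/25 ≈ 3286.080 → 3286.
At 24 labels/s: frame 3286 → 00:02:16:22.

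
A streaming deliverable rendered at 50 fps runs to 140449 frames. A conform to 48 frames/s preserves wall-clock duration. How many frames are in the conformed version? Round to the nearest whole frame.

Frames at target rate = 140449 × (48) / (50) = 3370776/25 ≈ 134831.040.
Nearest whole frame: 134831.

134831 frames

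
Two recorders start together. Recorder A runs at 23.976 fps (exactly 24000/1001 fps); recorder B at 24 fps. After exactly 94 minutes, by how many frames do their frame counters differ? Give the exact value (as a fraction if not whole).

94 min = 5640 s.
A emits 24000/1001 × 5640 = 135360000/1001 frames; B emits 24 × 5640 = 135360.
Difference = 135360/1001 frames (≈ 135.2248); B is ahead of A.

135360/1001 frames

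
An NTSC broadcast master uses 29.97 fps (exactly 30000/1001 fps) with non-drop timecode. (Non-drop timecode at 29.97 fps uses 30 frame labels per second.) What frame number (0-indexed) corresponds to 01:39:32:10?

Total seconds to the label: (1 × 3600 + 39 × 60 + 32) = 5972.
Frame index = 5972 × 30 + 10 = 179170.

179170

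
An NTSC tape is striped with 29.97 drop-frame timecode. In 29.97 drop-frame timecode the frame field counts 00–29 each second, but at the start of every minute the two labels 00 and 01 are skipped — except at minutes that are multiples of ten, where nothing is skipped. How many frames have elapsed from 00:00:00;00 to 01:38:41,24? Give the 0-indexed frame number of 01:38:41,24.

Complete 10-minute blocks: 9, each 17982 frames → 161838.
Remaining 8 whole minutes in the current block: 1800 + 7 × 1798 = 14386 frames.
Within the current minute: 41 × 30 + 24 − 2 = 1252 (labels ;00/;01 skipped at this minute). Total = 161838 + 14386 + 1252 = 177476.

177476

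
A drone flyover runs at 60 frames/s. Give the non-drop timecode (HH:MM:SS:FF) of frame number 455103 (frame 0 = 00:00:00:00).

02:06:25:03

455103 ÷ 60 = 7585 full seconds, remainder 3 frames.
7585 s = 2 h 6 min 25 s.
Timecode: 02:06:25:03.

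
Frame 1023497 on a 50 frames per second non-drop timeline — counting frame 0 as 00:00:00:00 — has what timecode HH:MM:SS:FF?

05:41:09:47

1023497 ÷ 50 = 20469 full seconds, remainder 47 frames.
20469 s = 5 h 41 min 9 s.
Timecode: 05:41:09:47.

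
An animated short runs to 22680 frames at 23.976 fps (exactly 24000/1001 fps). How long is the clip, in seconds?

945.945 seconds

Running time = 22680 / (24000/1001) = 945.945 s.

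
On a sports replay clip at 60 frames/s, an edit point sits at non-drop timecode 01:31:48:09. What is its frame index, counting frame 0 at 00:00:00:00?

330489

Total seconds to the label: (1 × 3600 + 31 × 60 + 48) = 5508.
Frame index = 5508 × 60 + 9 = 330489.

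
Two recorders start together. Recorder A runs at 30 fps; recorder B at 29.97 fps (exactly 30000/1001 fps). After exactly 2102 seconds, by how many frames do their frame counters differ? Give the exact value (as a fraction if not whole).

63060/1001 frames

A emits 30 × 2102 = 63060 frames; B emits 30000/1001 × 2102 = 63060000/1001.
Difference = 63060/1001 frames (≈ 62.9970); B is behind A.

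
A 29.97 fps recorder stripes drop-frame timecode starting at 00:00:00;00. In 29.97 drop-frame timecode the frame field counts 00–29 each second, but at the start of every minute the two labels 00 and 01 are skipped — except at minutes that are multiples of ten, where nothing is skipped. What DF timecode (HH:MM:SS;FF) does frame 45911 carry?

00:25:31;27

Each 10-minute DF block holds 10 × 60 × 30 − 9 × 2 = 17982 frames. 45911 ÷ 17982 → 2 full blocks, remainder 9947.
Within the partial block the first minute is 1800 frames and each further minute 1798, so 5 further minute boundaries passed. Total skipped labels = 18 × 2 + 2 × 5 = 46.
Non-drop label index = 45911 + 46 = 45957; at 30 labels/s that is 00:25:31:27, i.e. DF 00:25:31;27.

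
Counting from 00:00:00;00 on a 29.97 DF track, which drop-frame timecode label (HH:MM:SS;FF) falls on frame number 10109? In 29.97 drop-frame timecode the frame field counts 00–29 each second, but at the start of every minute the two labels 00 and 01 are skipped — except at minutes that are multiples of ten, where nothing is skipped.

00:05:37;09

Ten DF minutes hold 17982 frames, so frame 10109 lies in block 0 (frames 0–17981) with 10109 frames into that block.
The block's first minute is 1800 frames and the rest 1798 each; 10109 frames reaches minute 5, so 0 × 18 + 5 × 2 = 10 labels have been skipped so far.
Adding those back, label number 10109 + 10 = 10119 at 30 labels/s is 337 s + 9 f = 0 h 5 min 37 s frame 9, i.e. 00:05:37;09.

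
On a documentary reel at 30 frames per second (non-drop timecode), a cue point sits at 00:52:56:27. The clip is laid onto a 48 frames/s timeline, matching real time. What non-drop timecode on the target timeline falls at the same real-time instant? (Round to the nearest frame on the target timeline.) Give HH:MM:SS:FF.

Source frame index: (0×3600 + 52×60 + 56) × 30 + 27 = 95307.
Real time: 95307 / (30) = 31769/10 s.
Target frame: (31769/10) × (48) = 762456/5 ≈ 152491.200 → 152491.
At 48 labels/s: frame 152491 → 00:52:56:43.

00:52:56:43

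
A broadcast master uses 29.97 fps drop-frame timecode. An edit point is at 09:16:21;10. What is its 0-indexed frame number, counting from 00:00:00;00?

1000438

As if non-drop at 30 labels/s: (9 × 3600 + 16 × 60 + 21) × 30 + 10 = 1001440.
Minute boundaries passed: 556; those not divisible by 10: 556 − 55 = 501; dropped labels = 2 × 501 = 1002.
Actual frame index = 1001440 − 1002 = 1000438.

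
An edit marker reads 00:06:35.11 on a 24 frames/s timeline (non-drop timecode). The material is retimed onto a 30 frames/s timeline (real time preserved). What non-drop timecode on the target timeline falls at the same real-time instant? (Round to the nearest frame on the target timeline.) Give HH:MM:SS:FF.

00:06:35:14

Source frame index: (0×3600 + 6×60 + 35) × 24 + 11 = 9491.
Real time: 9491 / (24) = 9491/24 s.
Target frame: (9491/24) × (30) = 47455/4 ≈ 11863.750 → 11864.
At 30 labels/s: frame 11864 → 00:06:35:14.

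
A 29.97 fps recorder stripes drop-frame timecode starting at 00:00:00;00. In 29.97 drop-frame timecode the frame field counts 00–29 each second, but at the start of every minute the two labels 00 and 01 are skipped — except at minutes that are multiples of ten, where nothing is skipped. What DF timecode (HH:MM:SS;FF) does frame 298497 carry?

Each 10-minute DF block holds 10 × 60 × 30 − 9 × 2 = 17982 frames. 298497 ÷ 17982 → 16 full blocks, remainder 10785.
Within the partial block the first minute is 1800 frames and each further minute 1798, so 5 further minute boundaries passed. Total skipped labels = 18 × 16 + 2 × 5 = 298.
Non-drop label index = 298497 + 298 = 298795; at 30 labels/s that is 02:45:59:25, i.e. DF 02:45:59;25.

02:45:59;25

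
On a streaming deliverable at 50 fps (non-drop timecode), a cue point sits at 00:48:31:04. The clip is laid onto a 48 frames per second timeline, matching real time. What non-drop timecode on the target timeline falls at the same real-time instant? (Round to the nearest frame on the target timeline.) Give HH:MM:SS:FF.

Source frame index: (0×3600 + 48×60 + 31) × 50 + 4 = 145554.
Real time: 145554 / (50) = 72777/25 s.
Target frame: (72777/25) × (48) = 3493296/25 ≈ 139731.840 → 139732.
At 48 labels/s: frame 139732 → 00:48:31:04.

00:48:31:04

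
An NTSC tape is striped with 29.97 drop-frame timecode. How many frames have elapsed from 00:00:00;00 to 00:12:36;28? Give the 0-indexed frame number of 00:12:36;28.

22686

Complete 10-minute blocks: 1, each 17982 frames → 17982.
Remaining 2 whole minutes in the current block: 1800 + 1 × 1798 = 3598 frames.
Within the current minute: 36 × 30 + 28 − 2 = 1106 (labels ;00/;01 skipped at this minute). Total = 17982 + 3598 + 1106 = 22686.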